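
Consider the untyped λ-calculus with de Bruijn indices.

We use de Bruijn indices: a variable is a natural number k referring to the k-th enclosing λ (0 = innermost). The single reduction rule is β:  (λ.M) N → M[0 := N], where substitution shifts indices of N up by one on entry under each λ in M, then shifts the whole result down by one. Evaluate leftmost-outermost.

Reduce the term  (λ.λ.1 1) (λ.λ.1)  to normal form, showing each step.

Answer: normal form = λ.λ.λ.λ.1  (in 2 steps)

Working:
  start: (λ.λ.1 1) (λ.λ.1)
  [1] λ.(λ.λ.1) (λ.λ.1)
  [2] λ.λ.λ.λ.1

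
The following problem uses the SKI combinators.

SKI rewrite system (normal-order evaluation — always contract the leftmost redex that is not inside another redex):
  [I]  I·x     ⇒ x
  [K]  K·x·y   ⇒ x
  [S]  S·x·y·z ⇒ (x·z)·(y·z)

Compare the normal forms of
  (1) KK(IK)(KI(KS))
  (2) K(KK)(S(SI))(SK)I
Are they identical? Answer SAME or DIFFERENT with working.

Term A:
  start: KK(IK)(KI(KS))
  →1  K(KI(KS))
  →2  KI

Term B:
  start: K(KK)(S(SI))(SK)I
  →1  KK(SK)I
  →2  KI

Answer: SAME — A ⇓ KI, B ⇓ KI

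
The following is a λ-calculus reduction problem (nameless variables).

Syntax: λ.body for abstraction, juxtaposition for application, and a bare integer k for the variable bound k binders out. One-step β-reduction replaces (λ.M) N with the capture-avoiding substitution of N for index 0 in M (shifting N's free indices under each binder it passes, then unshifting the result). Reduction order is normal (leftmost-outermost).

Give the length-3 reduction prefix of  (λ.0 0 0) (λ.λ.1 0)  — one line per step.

Answer: after 3 steps: (λ.λ.1 0) (λ.λ.1 0)

Reduction:
  start: (λ.0 0 0) (λ.λ.1 0)
  step 1: (λ.λ.1 0) (λ.λ.1 0) (λ.λ.1 0)
  step 2: (λ.(λ.λ.1 0) 0) (λ.λ.1 0)
  step 3: (λ.λ.1 0) (λ.λ.1 0)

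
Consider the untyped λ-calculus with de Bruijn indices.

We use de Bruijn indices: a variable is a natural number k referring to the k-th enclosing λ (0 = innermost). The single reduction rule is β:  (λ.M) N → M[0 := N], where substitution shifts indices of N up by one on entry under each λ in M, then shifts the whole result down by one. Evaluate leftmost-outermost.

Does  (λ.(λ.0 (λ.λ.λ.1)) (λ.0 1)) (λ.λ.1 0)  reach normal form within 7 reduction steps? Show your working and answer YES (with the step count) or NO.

Answer: YES — reaches normal form λ.λ.1 in 4 ≤ 7 steps

Reduction:
  start: (λ.(λ.0 (λ.λ.λ.1)) (λ.0 1)) (λ.λ.1 0)
  [1] (λ.0 (λ.λ.λ.1)) (λ.0 (λ.λ.1 0))
  [2] (λ.0 (λ.λ.1 0)) (λ.λ.λ.1)
  [3] (λ.λ.λ.1) (λ.λ.1 0)
  [4] λ.λ.1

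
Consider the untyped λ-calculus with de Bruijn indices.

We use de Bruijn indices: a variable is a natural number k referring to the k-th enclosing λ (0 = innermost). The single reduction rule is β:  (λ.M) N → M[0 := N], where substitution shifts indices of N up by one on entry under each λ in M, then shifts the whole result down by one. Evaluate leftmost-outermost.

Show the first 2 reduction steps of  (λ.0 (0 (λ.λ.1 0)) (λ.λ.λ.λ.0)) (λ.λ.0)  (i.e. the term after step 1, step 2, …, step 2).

Answer: after 2 steps: (λ.0) (λ.λ.λ.λ.0)

Working:
  start: (λ.0 (0 (λ.λ.1 0)) (λ.λ.λ.λ.0)) (λ.λ.0)
  step 1: (λ.λ.0) ((λ.λ.0) (λ.λ.1 0)) (λ.λ.λ.λ.0)
  step 2: (λ.0) (λ.λ.λ.λ.0)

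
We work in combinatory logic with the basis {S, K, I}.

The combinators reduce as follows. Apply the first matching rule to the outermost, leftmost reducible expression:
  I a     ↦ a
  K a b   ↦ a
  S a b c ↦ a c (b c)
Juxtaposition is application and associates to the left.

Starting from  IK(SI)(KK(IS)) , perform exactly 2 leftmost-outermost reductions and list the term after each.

Answer: after 2 steps: SI

Working:
  start: IK(SI)(KK(IS))
  [1] K(SI)(KK(IS))
  [2] SI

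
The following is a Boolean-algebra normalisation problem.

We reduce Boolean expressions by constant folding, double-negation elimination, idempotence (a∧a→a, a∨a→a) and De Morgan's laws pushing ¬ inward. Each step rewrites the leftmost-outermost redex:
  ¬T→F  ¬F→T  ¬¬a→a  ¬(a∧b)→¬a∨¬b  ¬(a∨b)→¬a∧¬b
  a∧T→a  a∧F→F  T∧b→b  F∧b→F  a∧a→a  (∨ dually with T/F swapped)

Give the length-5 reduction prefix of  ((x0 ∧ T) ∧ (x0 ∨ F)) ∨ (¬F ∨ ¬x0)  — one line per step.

Answer: after 5 steps: x0 ∨ T

Reduction:
  start: ((x0 ∧ T) ∧ (x0 ∨ F)) ∨ (¬F ∨ ¬x0)
  [1] (x0 ∧ (x0 ∨ F)) ∨ (¬F ∨ ¬x0)
  [2] (x0 ∧ x0) ∨ (¬F ∨ ¬x0)
  [3] x0 ∨ (¬F ∨ ¬x0)
  [4] x0 ∨ (T ∨ ¬x0)
  [5] x0 ∨ T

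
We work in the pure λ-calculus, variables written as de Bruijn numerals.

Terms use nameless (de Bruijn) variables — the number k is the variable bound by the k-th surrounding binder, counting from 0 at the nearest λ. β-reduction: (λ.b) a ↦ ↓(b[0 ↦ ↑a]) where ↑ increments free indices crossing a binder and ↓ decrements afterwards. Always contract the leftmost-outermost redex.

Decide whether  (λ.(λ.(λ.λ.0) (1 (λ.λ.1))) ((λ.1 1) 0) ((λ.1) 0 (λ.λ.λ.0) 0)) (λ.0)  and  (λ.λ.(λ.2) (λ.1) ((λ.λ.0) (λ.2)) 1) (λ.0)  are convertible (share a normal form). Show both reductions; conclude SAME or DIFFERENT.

Term A:
  start: (λ.(λ.(λ.λ.0) (1 (λ.λ.1))) ((λ.1 1) 0) ((λ.1) 0 (λ.λ.λ.0) 0)) (λ.0)
  [1] (λ.(λ.λ.0) ((λ.0) (λ.λ.1))) ((λ.(λ.0) (λ.0)) (λ.0)) ((λ.λ.0) (λ.0) (λ.λ.λ.0) (λ.0))
  [2] (λ.λ.0) ((λ.0) (λ.λ.1)) ((λ.λ.0) (λ.0) (λ.λ.λ.0) (λ.0))
  [3] (λ.0) ((λ.λ.0) (λ.0) (λ.λ.λ.0) (λ.0))
  [4] (λ.λ.0) (λ.0) (λ.λ.λ.0) (λ.0)
  [5] (λ.0) (λ.λ.λ.0) (λ.0)
  [6] (λ.λ.λ.0) (λ.0)
  [7] λ.λ.0

Term B:
  start: (λ.λ.(λ.2) (λ.1) ((λ.λ.0) (λ.2)) 1) (λ.0)
  [1] λ.(λ.λ.0) (λ.1) ((λ.λ.0) (λ.λ.0)) (λ.0)
  [2] λ.(λ.0) ((λ.λ.0) (λ.λ.0)) (λ.0)
  [3] λ.(λ.λ.0) (λ.λ.0) (λ.0)
  [4] λ.(λ.0) (λ.0)
  [5] λ.λ.0

Answer: SAME — A ⇓ λ.λ.0, B ⇓ λ.λ.0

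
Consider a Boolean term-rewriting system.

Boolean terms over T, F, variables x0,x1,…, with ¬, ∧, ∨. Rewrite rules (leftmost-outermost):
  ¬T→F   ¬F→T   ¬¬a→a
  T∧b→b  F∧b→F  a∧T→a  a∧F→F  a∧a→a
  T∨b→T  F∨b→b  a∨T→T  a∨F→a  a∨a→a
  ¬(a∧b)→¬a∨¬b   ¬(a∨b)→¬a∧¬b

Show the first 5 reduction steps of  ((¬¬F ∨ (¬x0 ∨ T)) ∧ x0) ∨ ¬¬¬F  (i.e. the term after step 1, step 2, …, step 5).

  start: ((¬¬F ∨ (¬x0 ∨ T)) ∧ x0) ∨ ¬¬¬F
  [1] ((F ∨ (¬x0 ∨ T)) ∧ x0) ∨ ¬¬¬F
  [2] ((¬x0 ∨ T) ∧ x0) ∨ ¬¬¬F
  [3] (T ∧ x0) ∨ ¬¬¬F
  [4] x0 ∨ ¬¬¬F
  [5] x0 ∨ ¬F

Answer: after 5 steps: x0 ∨ ¬F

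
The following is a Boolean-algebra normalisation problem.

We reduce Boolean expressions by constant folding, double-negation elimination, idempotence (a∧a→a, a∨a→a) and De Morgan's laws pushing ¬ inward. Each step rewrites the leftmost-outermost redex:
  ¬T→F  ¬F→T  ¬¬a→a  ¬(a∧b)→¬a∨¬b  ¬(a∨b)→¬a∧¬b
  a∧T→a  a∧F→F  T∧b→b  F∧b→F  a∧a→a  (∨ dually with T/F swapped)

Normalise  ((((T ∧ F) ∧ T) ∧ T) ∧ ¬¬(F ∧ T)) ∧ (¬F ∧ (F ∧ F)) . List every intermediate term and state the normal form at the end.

Answer: normal form = F  (in 5 steps)

Working:
  start: ((((T ∧ F) ∧ T) ∧ T) ∧ ¬¬(F ∧ T)) ∧ (¬F ∧ (F ∧ F))
  step 1: (((T ∧ F) ∧ T) ∧ ¬¬(F ∧ T)) ∧ (¬F ∧ (F ∧ F))
  step 2: ((T ∧ F) ∧ ¬¬(F ∧ T)) ∧ (¬F ∧ (F ∧ F))
  step 3: (F ∧ ¬¬(F ∧ T)) ∧ (¬F ∧ (F ∧ F))
  step 4: F ∧ (¬F ∧ (F ∧ F))
  step 5: F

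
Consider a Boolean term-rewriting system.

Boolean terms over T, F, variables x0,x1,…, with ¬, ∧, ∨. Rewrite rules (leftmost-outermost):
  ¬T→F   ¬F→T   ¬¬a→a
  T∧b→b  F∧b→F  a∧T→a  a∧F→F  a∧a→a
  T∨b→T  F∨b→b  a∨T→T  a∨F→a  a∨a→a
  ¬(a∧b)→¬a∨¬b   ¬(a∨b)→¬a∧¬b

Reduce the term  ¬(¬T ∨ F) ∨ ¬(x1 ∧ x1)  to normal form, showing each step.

Answer: normal form = T  (in 5 steps)

Derivation:
  start: ¬(¬T ∨ F) ∨ ¬(x1 ∧ x1)
  step 1: (¬¬T ∧ ¬F) ∨ ¬(x1 ∧ x1)
  step 2: (T ∧ ¬F) ∨ ¬(x1 ∧ x1)
  step 3: ¬F ∨ ¬(x1 ∧ x1)
  step 4: T ∨ ¬(x1 ∧ x1)
  step 5: T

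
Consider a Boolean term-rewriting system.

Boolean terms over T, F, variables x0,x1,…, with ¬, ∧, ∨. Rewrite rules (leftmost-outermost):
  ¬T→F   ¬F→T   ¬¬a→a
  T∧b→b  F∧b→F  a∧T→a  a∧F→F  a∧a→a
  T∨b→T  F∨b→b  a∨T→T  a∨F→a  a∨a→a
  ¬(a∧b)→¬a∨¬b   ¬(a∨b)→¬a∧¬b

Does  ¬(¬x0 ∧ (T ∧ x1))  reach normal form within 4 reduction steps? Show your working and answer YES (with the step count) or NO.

Answer: NO — after 4 steps the term is x0 ∨ (F ∨ ¬x1), not yet normal

Reduction:
  start: ¬(¬x0 ∧ (T ∧ x1))
  step 1: ¬¬x0 ∨ ¬(T ∧ x1)
  step 2: x0 ∨ ¬(T ∧ x1)
  step 3: x0 ∨ (¬T ∨ ¬x1)
  step 4: x0 ∨ (F ∨ ¬x1)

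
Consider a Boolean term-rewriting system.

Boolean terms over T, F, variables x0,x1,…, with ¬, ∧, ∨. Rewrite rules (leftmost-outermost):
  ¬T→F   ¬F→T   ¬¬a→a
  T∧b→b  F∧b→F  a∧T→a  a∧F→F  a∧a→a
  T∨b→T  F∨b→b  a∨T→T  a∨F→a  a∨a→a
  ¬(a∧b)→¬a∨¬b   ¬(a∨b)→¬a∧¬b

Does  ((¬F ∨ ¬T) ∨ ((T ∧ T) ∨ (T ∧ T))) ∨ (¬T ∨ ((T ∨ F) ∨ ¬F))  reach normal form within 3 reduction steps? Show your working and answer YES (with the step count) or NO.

  start: ((¬F ∨ ¬T) ∨ ((T ∧ T) ∨ (T ∧ T))) ∨ (¬T ∨ ((T ∨ F) ∨ ¬F))
  →1  ((T ∨ ¬T) ∨ ((T ∧ T) ∨ (T ∧ T))) ∨ (¬T ∨ ((T ∨ F) ∨ ¬F))
  →2  (T ∨ ((T ∧ T) ∨ (T ∧ T))) ∨ (¬T ∨ ((T ∨ F) ∨ ¬F))
  →3  T ∨ (¬T ∨ ((T ∨ F) ∨ ¬F))

Answer: NO — after 3 steps the term is T ∨ (¬T ∨ ((T ∨ F) ∨ ¬F)), not yet normal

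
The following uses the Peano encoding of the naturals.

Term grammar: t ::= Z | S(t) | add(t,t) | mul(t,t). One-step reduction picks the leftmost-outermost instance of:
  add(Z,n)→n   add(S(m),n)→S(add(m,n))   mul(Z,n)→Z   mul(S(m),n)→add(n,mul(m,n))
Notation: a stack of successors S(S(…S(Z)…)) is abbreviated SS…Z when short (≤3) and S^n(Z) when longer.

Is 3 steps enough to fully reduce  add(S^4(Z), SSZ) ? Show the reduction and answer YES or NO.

  start: add(S^4(Z), SSZ)
  [1] S(add(SSSZ, SSZ))
  [2] S(S(add(SSZ, SSZ)))
  [3] S(S(S(add(SZ, SSZ))))

Answer: NO — after 3 steps the term is S(S(S(add(SZ, SSZ)))), not yet normal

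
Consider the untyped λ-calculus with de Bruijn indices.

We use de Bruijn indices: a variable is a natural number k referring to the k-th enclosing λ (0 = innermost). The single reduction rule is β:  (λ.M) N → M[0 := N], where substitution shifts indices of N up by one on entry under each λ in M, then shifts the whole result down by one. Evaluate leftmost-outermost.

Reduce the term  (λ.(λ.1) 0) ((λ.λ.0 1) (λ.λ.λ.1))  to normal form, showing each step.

  start: (λ.(λ.1) 0) ((λ.λ.0 1) (λ.λ.λ.1))
  →1  (λ.(λ.λ.0 1) (λ.λ.λ.1)) ((λ.λ.0 1) (λ.λ.λ.1))
  →2  (λ.λ.0 1) (λ.λ.λ.1)
  →3  λ.0 (λ.λ.λ.1)

Answer: normal form = λ.0 (λ.λ.λ.1)  (in 3 steps)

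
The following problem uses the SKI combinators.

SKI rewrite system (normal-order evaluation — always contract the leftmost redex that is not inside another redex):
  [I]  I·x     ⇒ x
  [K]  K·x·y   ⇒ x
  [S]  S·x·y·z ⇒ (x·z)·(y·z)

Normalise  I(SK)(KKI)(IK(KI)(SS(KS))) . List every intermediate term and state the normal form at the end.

Answer: normal form = KI  (in 5 steps)

Reduction:
  start: I(SK)(KKI)(IK(KI)(SS(KS)))
  step 1: SK(KKI)(IK(KI)(SS(KS)))
  step 2: K(IK(KI)(SS(KS)))(KKI(IK(KI)(SS(KS))))
  step 3: IK(KI)(SS(KS))
  step 4: K(KI)(SS(KS))
  step 5: KI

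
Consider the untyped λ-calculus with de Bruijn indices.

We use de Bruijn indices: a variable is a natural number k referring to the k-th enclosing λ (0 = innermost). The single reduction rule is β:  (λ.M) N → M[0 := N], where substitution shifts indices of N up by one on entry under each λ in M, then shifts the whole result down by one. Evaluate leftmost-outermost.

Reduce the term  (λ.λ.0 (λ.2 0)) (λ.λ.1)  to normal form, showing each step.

Answer: normal form = λ.0 (λ.λ.1)  (in 2 steps)

Derivation:
  start: (λ.λ.0 (λ.2 0)) (λ.λ.1)
  [1] λ.0 (λ.(λ.λ.1) 0)
  [2] λ.0 (λ.λ.1)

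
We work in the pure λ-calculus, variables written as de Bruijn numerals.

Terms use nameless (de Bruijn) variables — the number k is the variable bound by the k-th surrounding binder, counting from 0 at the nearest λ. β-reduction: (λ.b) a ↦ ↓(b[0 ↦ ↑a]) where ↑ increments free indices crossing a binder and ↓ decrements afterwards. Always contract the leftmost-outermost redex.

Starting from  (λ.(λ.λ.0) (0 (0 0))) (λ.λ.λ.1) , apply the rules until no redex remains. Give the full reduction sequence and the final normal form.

  start: (λ.(λ.λ.0) (0 (0 0))) (λ.λ.λ.1)
  [1] (λ.λ.0) ((λ.λ.λ.1) ((λ.λ.λ.1) (λ.λ.λ.1)))
  [2] λ.0

Answer: normal form = λ.0  (in 2 steps)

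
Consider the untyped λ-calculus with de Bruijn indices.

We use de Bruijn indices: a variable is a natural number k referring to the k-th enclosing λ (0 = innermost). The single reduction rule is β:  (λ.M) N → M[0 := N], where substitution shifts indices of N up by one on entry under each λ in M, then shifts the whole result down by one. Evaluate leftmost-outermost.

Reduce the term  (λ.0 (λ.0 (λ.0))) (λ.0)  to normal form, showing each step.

  start: (λ.0 (λ.0 (λ.0))) (λ.0)
  [1] (λ.0) (λ.0 (λ.0))
  [2] λ.0 (λ.0)

Answer: normal form = λ.0 (λ.0)  (in 2 steps)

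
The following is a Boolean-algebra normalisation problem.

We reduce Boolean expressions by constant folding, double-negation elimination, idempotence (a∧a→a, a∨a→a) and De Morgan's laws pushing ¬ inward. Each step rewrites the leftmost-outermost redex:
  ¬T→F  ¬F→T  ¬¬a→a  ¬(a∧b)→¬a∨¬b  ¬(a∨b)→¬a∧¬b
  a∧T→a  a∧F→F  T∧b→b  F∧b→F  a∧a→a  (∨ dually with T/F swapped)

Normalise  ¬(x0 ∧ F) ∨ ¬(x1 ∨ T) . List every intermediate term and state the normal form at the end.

  start: ¬(x0 ∧ F) ∨ ¬(x1 ∨ T)
  step 1: (¬x0 ∨ ¬F) ∨ ¬(x1 ∨ T)
  step 2: (¬x0 ∨ T) ∨ ¬(x1 ∨ T)
  step 3: T ∨ ¬(x1 ∨ T)
  step 4: T

Answer: normal form = T  (in 4 steps)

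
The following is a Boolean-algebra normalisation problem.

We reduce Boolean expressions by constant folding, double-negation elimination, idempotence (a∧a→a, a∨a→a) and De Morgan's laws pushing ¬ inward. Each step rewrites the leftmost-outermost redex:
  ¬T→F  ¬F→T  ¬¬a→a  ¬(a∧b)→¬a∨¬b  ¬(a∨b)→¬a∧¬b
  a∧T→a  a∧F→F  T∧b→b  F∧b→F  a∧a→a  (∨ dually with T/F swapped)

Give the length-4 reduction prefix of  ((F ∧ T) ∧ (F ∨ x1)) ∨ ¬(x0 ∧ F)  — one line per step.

Answer: after 4 steps: ¬x0 ∨ ¬F

Derivation:
  start: ((F ∧ T) ∧ (F ∨ x1)) ∨ ¬(x0 ∧ F)
  [1] (F ∧ (F ∨ x1)) ∨ ¬(x0 ∧ F)
  [2] F ∨ ¬(x0 ∧ F)
  [3] ¬(x0 ∧ F)
  [4] ¬x0 ∨ ¬F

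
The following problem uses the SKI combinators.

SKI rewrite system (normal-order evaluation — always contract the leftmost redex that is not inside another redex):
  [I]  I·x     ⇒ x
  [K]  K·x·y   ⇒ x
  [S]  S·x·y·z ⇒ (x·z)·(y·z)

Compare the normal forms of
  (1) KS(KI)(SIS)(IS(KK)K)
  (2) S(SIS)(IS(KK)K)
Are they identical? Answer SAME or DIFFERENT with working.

Term A:
  start: KS(KI)(SIS)(IS(KK)K)
  step 1: S(SIS)(IS(KK)K)
  step 2: S(SIS)(S(KK)K)

Term B:
  start: S(SIS)(IS(KK)K)
  step 1: S(SIS)(S(KK)K)

Answer: SAME — A ⇓ S(SIS)(S(KK)K), B ⇓ S(SIS)(S(KK)K)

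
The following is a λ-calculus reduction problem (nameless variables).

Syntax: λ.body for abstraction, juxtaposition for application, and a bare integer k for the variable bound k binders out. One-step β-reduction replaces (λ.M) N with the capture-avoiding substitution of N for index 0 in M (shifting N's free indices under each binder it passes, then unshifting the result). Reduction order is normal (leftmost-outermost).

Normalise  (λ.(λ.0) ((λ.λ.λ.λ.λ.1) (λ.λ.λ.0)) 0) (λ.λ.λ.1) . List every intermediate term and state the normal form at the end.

  start: (λ.(λ.0) ((λ.λ.λ.λ.λ.1) (λ.λ.λ.0)) 0) (λ.λ.λ.1)
  →1  (λ.0) ((λ.λ.λ.λ.λ.1) (λ.λ.λ.0)) (λ.λ.λ.1)
  →2  (λ.λ.λ.λ.λ.1) (λ.λ.λ.0) (λ.λ.λ.1)
  →3  (λ.λ.λ.λ.1) (λ.λ.λ.1)
  →4  λ.λ.λ.1

Answer: normal form = λ.λ.λ.1  (in 4 steps)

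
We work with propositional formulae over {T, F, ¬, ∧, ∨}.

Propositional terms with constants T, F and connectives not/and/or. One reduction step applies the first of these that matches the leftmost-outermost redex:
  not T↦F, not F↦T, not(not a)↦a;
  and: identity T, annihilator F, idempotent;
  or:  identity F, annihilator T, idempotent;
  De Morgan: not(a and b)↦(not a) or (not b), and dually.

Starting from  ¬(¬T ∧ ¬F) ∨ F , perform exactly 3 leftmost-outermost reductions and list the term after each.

  start: ¬(¬T ∧ ¬F) ∨ F
  step 1: ¬(¬T ∧ ¬F)
  step 2: ¬¬T ∨ ¬¬F
  step 3: T ∨ ¬¬F

Answer: after 3 steps: T ∨ ¬¬F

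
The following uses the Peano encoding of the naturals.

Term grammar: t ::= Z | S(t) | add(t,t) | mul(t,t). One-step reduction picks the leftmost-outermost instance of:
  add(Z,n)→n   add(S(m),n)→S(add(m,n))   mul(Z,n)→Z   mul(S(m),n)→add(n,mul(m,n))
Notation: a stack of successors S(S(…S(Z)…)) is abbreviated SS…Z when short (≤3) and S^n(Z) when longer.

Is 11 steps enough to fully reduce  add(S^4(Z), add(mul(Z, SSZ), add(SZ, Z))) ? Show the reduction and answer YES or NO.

  start: add(S^4(Z), add(mul(Z, SSZ), add(SZ, Z)))
  [1] S(add(SSSZ, add(mul(Z, SSZ), add(SZ, Z))))
  [2] S(S(add(SSZ, add(mul(Z, SSZ), add(SZ, Z)))))
  [3] S(S(S(add(SZ, add(mul(Z, SSZ), add(SZ, Z))))))
  [4] S(S(S(S(add(Z, add(mul(Z, SSZ), add(SZ, Z)))))))
  [5] S(S(S(S(add(mul(Z, SSZ), add(SZ, Z))))))
  [6] S(S(S(S(add(Z, add(SZ, Z))))))
  [7] S(S(S(S(add(SZ, Z)))))
  [8] S(S(S(S(S(add(Z, Z))))))
  [9] S^5(Z)

Answer: YES — reaches normal form S^5(Z) in 9 ≤ 11 steps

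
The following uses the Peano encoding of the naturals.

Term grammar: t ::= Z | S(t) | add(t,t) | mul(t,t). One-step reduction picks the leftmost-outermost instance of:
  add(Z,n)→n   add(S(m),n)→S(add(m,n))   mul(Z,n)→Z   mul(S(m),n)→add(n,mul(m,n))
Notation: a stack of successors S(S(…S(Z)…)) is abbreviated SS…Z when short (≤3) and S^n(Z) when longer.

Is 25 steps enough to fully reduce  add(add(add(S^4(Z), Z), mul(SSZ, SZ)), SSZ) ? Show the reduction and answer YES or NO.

  start: add(add(add(S^4(Z), Z), mul(SSZ, SZ)), SSZ)
  [1] add(add(S(add(SSSZ, Z)), mul(SSZ, SZ)), SSZ)
  [2] add(S(add(add(SSSZ, Z), mul(SSZ, SZ))), SSZ)
  [3] S(add(add(add(SSSZ, Z), mul(SSZ, SZ)), SSZ))
  [4] S(add(add(S(add(SSZ, Z)), mul(SSZ, SZ)), SSZ))
  [5] S(add(S(add(add(SSZ, Z), mul(SSZ, SZ))), SSZ))
  [6] S(S(add(add(add(SSZ, Z), mul(SSZ, SZ)), SSZ)))
  [7] S(S(add(add(S(add(SZ, Z)), mul(SSZ, SZ)), SSZ)))
  [8] S(S(add(S(add(add(SZ, Z), mul(SSZ, SZ))), SSZ)))
  [9] S(S(S(add(add(add(SZ, Z), mul(SSZ, SZ)), SSZ))))
  [10] S(S(S(add(add(S(add(Z, Z)), mul(SSZ, SZ)), SSZ))))
  [11] S(S(S(add(S(add(add(Z, Z), mul(SSZ, SZ))), SSZ))))
  [12] S(S(S(S(add(add(add(Z, Z), mul(SSZ, SZ)), SSZ)))))
  [13] S(S(S(S(add(add(Z, mul(SSZ, SZ)), SSZ)))))
  [14] S(S(S(S(add(mul(SSZ, SZ), SSZ)))))
  [15] S(S(S(S(add(add(SZ, mul(SZ, SZ)), SSZ)))))
  [16] S(S(S(S(add(S(add(Z, mul(SZ, SZ))), SSZ)))))
  [17] S(S(S(S(S(add(add(Z, mul(SZ, SZ)), SSZ))))))
  [18] S(S(S(S(S(add(mul(SZ, SZ), SSZ))))))
  [19] S(S(S(S(S(add(add(SZ, mul(Z, SZ)), SSZ))))))
  [20] S(S(S(S(S(add(S(add(Z, mul(Z, SZ))), SSZ))))))
  [21] S(S(S(S(S(S(add(add(Z, mul(Z, SZ)), SSZ)))))))
  [22] S(S(S(S(S(S(add(mul(Z, SZ), SSZ)))))))
  [23] S(S(S(S(S(S(add(Z, SSZ)))))))
  [24] S^8(Z)

Answer: YES — reaches normal form S^8(Z) in 24 ≤ 25 steps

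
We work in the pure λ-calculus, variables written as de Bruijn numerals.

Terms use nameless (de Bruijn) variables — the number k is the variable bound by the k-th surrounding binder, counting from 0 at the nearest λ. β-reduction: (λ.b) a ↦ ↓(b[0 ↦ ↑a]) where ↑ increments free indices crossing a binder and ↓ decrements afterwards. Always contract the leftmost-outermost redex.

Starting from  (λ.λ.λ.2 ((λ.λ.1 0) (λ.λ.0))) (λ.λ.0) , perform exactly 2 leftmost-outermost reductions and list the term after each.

Answer: after 2 steps: λ.λ.λ.0

Working:
  start: (λ.λ.λ.2 ((λ.λ.1 0) (λ.λ.0))) (λ.λ.0)
  →1  λ.λ.(λ.λ.0) ((λ.λ.1 0) (λ.λ.0))
  →2  λ.λ.λ.0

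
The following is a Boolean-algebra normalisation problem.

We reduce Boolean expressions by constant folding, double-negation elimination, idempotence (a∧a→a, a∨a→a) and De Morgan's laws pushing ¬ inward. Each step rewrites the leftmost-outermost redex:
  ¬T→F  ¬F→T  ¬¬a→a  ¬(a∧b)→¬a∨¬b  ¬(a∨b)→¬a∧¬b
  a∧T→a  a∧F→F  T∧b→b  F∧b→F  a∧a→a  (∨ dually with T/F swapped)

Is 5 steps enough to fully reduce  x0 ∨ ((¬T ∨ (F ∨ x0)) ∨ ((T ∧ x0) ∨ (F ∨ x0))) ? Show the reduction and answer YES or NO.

Answer: NO — after 5 steps the term is x0 ∨ (x0 ∨ (x0 ∨ x0)), not yet normal

Working:
  start: x0 ∨ ((¬T ∨ (F ∨ x0)) ∨ ((T ∧ x0) ∨ (F ∨ x0)))
  →1  x0 ∨ ((F ∨ (F ∨ x0)) ∨ ((T ∧ x0) ∨ (F ∨ x0)))
  →2  x0 ∨ ((F ∨ x0) ∨ ((T ∧ x0) ∨ (F ∨ x0)))
  →3  x0 ∨ (x0 ∨ ((T ∧ x0) ∨ (F ∨ x0)))
  →4  x0 ∨ (x0 ∨ (x0 ∨ (F ∨ x0)))
  →5  x0 ∨ (x0 ∨ (x0 ∨ x0))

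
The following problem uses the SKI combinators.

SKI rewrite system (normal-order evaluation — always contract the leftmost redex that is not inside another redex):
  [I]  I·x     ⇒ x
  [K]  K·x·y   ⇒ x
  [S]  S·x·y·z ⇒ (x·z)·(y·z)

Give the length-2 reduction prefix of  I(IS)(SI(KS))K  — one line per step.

Answer: after 2 steps: S(SI(KS))K

Reduction:
  start: I(IS)(SI(KS))K
  step 1: IS(SI(KS))K
  step 2: S(SI(KS))K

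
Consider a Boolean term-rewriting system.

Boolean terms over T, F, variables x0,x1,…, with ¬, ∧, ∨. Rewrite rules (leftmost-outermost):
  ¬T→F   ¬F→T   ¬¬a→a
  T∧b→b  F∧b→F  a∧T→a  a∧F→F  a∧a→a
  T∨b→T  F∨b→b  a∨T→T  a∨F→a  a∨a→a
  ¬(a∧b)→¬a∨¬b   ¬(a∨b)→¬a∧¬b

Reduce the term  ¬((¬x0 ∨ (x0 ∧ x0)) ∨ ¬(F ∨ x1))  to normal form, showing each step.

  start: ¬((¬x0 ∨ (x0 ∧ x0)) ∨ ¬(F ∨ x1))
  →1  ¬(¬x0 ∨ (x0 ∧ x0)) ∧ ¬¬(F ∨ x1)
  →2  (¬¬x0 ∧ ¬(x0 ∧ x0)) ∧ ¬¬(F ∨ x1)
  →3  (x0 ∧ ¬(x0 ∧ x0)) ∧ ¬¬(F ∨ x1)
  →4  (x0 ∧ (¬x0 ∨ ¬x0)) ∧ ¬¬(F ∨ x1)
  →5  (x0 ∧ ¬x0) ∧ ¬¬(F ∨ x1)
  →6  (x0 ∧ ¬x0) ∧ (F ∨ x1)
  →7  (x0 ∧ ¬x0) ∧ x1

Answer: normal form = (x0 ∧ ¬x0) ∧ x1  (in 7 steps)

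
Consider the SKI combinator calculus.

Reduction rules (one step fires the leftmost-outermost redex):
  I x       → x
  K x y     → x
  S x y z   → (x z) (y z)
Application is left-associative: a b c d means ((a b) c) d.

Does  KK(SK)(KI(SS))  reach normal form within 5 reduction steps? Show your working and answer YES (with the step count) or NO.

Answer: YES — reaches normal form KI in 2 ≤ 5 steps

Working:
  start: KK(SK)(KI(SS))
  step 1: K(KI(SS))
  step 2: KI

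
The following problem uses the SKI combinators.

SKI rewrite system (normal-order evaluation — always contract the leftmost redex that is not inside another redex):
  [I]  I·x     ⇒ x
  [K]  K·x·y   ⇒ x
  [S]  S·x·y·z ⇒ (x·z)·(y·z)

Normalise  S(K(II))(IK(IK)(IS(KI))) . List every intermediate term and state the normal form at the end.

  start: S(K(II))(IK(IK)(IS(KI)))
  [1] S(KI)(IK(IK)(IS(KI)))
  [2] S(KI)(K(IK)(IS(KI)))
  [3] S(KI)(IK)
  [4] S(KI)K

Answer: normal form = S(KI)K  (in 4 steps)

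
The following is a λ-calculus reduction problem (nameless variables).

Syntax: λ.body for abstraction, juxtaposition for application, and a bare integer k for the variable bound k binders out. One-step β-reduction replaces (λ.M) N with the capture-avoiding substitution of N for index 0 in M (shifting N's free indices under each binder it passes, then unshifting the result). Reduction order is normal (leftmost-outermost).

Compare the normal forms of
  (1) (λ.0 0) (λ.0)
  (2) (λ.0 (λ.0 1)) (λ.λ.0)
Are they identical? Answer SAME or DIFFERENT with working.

Term A:
  start: (λ.0 0) (λ.0)
  →1  (λ.0) (λ.0)
  →2  λ.0

Term B:
  start: (λ.0 (λ.0 1)) (λ.λ.0)
  →1  (λ.λ.0) (λ.0 (λ.λ.0))
  →2  λ.0

Answer: SAME — A ⇓ λ.0, B ⇓ λ.0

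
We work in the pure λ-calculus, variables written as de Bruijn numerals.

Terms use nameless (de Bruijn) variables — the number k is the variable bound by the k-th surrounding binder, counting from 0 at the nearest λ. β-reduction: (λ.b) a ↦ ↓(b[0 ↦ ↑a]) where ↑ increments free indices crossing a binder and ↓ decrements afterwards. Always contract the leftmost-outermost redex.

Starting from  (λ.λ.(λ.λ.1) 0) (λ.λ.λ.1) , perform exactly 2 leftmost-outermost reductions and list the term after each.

  start: (λ.λ.(λ.λ.1) 0) (λ.λ.λ.1)
  step 1: λ.(λ.λ.1) 0
  step 2: λ.λ.1

Answer: after 2 steps: λ.λ.1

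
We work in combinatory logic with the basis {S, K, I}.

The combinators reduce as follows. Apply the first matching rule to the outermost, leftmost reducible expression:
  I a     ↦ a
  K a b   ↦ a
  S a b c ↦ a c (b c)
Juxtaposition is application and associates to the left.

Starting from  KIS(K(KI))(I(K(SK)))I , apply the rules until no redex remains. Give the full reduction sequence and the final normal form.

Answer: normal form = I  (in 4 steps)

Reduction:
  start: KIS(K(KI))(I(K(SK)))I
  step 1: I(K(KI))(I(K(SK)))I
  step 2: K(KI)(I(K(SK)))I
  step 3: KII
  step 4: I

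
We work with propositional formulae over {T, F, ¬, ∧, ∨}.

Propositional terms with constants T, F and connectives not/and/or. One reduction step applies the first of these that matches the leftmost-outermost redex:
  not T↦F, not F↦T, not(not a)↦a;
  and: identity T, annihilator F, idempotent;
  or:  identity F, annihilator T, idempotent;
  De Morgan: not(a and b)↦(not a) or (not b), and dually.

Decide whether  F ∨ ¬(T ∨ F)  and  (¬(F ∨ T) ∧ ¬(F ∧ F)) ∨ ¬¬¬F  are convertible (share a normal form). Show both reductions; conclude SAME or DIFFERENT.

Answer: DIFFERENT — A ⇓ F, B ⇓ T

Working:
Term A:
  start: F ∨ ¬(T ∨ F)
  →1  ¬(T ∨ F)
  →2  ¬T ∧ ¬F
  →3  F ∧ ¬F
  →4  F

Term B:
  start: (¬(F ∨ T) ∧ ¬(F ∧ F)) ∨ ¬¬¬F
  →1  ((¬F ∧ ¬T) ∧ ¬(F ∧ F)) ∨ ¬¬¬F
  →2  ((T ∧ ¬T) ∧ ¬(F ∧ F)) ∨ ¬¬¬F
  →3  (¬T ∧ ¬(F ∧ F)) ∨ ¬¬¬F
  →4  (F ∧ ¬(F ∧ F)) ∨ ¬¬¬F
  →5  F ∨ ¬¬¬F
  →6  ¬¬¬F
  →7  ¬F
  →8  T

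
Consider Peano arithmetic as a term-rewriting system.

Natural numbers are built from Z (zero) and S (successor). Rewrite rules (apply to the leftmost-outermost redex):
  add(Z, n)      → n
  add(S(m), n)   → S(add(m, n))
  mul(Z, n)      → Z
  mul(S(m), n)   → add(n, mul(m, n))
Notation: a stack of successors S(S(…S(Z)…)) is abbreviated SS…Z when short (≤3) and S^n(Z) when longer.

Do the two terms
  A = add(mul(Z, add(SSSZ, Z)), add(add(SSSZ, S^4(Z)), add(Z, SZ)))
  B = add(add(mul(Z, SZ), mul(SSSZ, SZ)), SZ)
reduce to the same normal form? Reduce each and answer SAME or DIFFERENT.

Term A:
  start: add(mul(Z, add(SSSZ, Z)), add(add(SSSZ, S^4(Z)), add(Z, SZ)))
  step 1: add(Z, add(add(SSSZ, S^4(Z)), add(Z, SZ)))
  step 2: add(add(SSSZ, S^4(Z)), add(Z, SZ))
  step 3: add(S(add(SSZ, S^4(Z))), add(Z, SZ))
  step 4: S(add(add(SSZ, S^4(Z)), add(Z, SZ)))
  step 5: S(add(S(add(SZ, S^4(Z))), add(Z, SZ)))
  step 6: S(S(add(add(SZ, S^4(Z)), add(Z, SZ))))
  step 7: S(S(add(S(add(Z, S^4(Z))), add(Z, SZ))))
  step 8: S(S(S(add(add(Z, S^4(Z)), add(Z, SZ)))))
  step 9: S(S(S(add(S^4(Z), add(Z, SZ)))))
  step 10: S(S(S(S(add(SSSZ, add(Z, SZ))))))
  step 11: S(S(S(S(S(add(SSZ, add(Z, SZ)))))))
  step 12: S(S(S(S(S(S(add(SZ, add(Z, SZ))))))))
  step 13: S(S(S(S(S(S(S(add(Z, add(Z, SZ)))))))))
  step 14: S(S(S(S(S(S(S(add(Z, SZ))))))))
  step 15: S^8(Z)

Term B:
  start: add(add(mul(Z, SZ), mul(SSSZ, SZ)), SZ)
  step 1: add(add(Z, mul(SSSZ, SZ)), SZ)
  step 2: add(mul(SSSZ, SZ), SZ)
  step 3: add(add(SZ, mul(SSZ, SZ)), SZ)
  step 4: add(S(add(Z, mul(SSZ, SZ))), SZ)
  step 5: S(add(add(Z, mul(SSZ, SZ)), SZ))
  step 6: S(add(mul(SSZ, SZ), SZ))
  step 7: S(add(add(SZ, mul(SZ, SZ)), SZ))
  step 8: S(add(S(add(Z, mul(SZ, SZ))), SZ))
  step 9: S(S(add(add(Z, mul(SZ, SZ)), SZ)))
  step 10: S(S(add(mul(SZ, SZ), SZ)))
  step 11: S(S(add(add(SZ, mul(Z, SZ)), SZ)))
  step 12: S(S(add(S(add(Z, mul(Z, SZ))), SZ)))
  step 13: S(S(S(add(add(Z, mul(Z, SZ)), SZ))))
  step 14: S(S(S(add(mul(Z, SZ), SZ))))
  step 15: S(S(S(add(Z, SZ))))
  step 16: S^4(Z)

Answer: DIFFERENT — A ⇓ S^8(Z), B ⇓ S^4(Z)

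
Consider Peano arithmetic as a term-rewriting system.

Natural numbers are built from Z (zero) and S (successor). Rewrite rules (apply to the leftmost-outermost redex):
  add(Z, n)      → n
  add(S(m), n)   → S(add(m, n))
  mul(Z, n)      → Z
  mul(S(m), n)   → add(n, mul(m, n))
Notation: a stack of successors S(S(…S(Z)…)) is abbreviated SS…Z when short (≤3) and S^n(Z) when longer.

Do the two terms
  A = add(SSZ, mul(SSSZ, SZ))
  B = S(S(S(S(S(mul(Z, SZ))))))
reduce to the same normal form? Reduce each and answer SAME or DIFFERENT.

Answer: SAME — A ⇓ S^5(Z), B ⇓ S^5(Z)

Derivation:
Term A:
  start: add(SSZ, mul(SSSZ, SZ))
  [1] S(add(SZ, mul(SSSZ, SZ)))
  [2] S(S(add(Z, mul(SSSZ, SZ))))
  [3] S(S(mul(SSSZ, SZ)))
  [4] S(S(add(SZ, mul(SSZ, SZ))))
  [5] S(S(S(add(Z, mul(SSZ, SZ)))))
  [6] S(S(S(mul(SSZ, SZ))))
  [7] S(S(S(add(SZ, mul(SZ, SZ)))))
  [8] S(S(S(S(add(Z, mul(SZ, SZ))))))
  [9] S(S(S(S(mul(SZ, SZ)))))
  [10] S(S(S(S(add(SZ, mul(Z, SZ))))))
  [11] S(S(S(S(S(add(Z, mul(Z, SZ)))))))
  [12] S(S(S(S(S(mul(Z, SZ))))))
  [13] S^5(Z)

Term B:
  start: S(S(S(S(S(mul(Z, SZ))))))
  [1] S^5(Z)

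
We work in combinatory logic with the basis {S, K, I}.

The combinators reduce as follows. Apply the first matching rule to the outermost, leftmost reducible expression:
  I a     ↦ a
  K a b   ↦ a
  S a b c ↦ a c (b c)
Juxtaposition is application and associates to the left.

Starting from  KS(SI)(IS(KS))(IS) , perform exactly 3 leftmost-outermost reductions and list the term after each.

  start: KS(SI)(IS(KS))(IS)
  step 1: S(IS(KS))(IS)
  step 2: S(S(KS))(IS)
  step 3: S(S(KS))S

Answer: after 3 steps: S(S(KS))S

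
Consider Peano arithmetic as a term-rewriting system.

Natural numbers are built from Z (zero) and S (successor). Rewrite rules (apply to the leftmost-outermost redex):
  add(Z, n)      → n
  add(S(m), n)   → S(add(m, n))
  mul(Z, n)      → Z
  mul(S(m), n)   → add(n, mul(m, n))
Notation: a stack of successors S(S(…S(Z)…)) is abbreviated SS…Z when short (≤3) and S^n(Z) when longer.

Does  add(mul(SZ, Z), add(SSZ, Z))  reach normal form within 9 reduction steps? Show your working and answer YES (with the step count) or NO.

  start: add(mul(SZ, Z), add(SSZ, Z))
  →1  add(add(Z, mul(Z, Z)), add(SSZ, Z))
  →2  add(mul(Z, Z), add(SSZ, Z))
  →3  add(Z, add(SSZ, Z))
  →4  add(SSZ, Z)
  →5  S(add(SZ, Z))
  →6  S(S(add(Z, Z)))
  →7  SSZ

Answer: YES — reaches normal form SSZ in 7 ≤ 9 steps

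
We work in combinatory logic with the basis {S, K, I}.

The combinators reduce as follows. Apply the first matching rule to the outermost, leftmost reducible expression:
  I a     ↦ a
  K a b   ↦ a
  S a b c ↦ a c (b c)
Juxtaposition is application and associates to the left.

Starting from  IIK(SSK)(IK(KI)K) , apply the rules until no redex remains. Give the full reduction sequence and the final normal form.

Answer: normal form = SSK  (in 3 steps)

Reduction:
  start: IIK(SSK)(IK(KI)K)
  [1] IK(SSK)(IK(KI)K)
  [2] K(SSK)(IK(KI)K)
  [3] SSK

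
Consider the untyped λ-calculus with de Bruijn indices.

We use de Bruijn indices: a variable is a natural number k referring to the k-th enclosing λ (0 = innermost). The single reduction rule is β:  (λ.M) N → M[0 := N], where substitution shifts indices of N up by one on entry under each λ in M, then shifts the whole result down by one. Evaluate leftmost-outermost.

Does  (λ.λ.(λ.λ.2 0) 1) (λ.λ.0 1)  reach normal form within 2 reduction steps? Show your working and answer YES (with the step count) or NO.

  start: (λ.λ.(λ.λ.2 0) 1) (λ.λ.0 1)
  →1  λ.(λ.λ.2 0) (λ.λ.0 1)
  →2  λ.λ.1 0

Answer: YES — reaches normal form λ.λ.1 0 in 2 ≤ 2 steps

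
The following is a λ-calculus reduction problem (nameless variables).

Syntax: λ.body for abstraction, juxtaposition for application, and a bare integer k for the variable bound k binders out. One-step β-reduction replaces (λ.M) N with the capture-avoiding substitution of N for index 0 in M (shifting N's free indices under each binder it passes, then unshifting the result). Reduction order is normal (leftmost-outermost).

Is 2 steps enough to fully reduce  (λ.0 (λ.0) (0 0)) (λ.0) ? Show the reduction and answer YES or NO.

Answer: NO — after 2 steps the term is (λ.0) ((λ.0) (λ.0)), not yet normal

Derivation:
  start: (λ.0 (λ.0) (0 0)) (λ.0)
  step 1: (λ.0) (λ.0) ((λ.0) (λ.0))
  step 2: (λ.0) ((λ.0) (λ.0))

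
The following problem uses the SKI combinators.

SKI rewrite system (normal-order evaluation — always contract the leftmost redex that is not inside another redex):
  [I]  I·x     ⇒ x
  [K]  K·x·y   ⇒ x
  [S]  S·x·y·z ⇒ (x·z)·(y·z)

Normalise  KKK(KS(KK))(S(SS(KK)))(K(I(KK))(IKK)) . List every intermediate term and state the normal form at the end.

Answer: normal form = S(KK)  (in 5 steps)

Derivation:
  start: KKK(KS(KK))(S(SS(KK)))(K(I(KK))(IKK))
  step 1: K(KS(KK))(S(SS(KK)))(K(I(KK))(IKK))
  step 2: KS(KK)(K(I(KK))(IKK))
  step 3: S(K(I(KK))(IKK))
  step 4: S(I(KK))
  step 5: S(KK)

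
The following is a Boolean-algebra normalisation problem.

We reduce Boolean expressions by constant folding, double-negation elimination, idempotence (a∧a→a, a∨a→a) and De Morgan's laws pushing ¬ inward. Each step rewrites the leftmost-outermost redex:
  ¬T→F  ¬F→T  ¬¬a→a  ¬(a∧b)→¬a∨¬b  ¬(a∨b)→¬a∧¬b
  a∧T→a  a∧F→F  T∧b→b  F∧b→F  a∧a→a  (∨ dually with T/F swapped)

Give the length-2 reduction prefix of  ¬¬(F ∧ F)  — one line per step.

Answer: after 2 steps: F

Derivation:
  start: ¬¬(F ∧ F)
  [1] F ∧ F
  [2] F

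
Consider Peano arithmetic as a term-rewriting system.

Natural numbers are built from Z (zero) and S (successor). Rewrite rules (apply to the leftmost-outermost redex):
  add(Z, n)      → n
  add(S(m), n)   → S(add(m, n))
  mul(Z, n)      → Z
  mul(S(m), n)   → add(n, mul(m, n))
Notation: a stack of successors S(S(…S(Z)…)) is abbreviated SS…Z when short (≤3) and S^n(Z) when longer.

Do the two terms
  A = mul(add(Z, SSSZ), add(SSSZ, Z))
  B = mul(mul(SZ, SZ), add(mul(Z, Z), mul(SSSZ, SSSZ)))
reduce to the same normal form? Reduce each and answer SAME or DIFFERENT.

Answer: SAME — A ⇓ S^9(Z), B ⇓ S^9(Z)

Working:
Term A:
  start: mul(add(Z, SSSZ), add(SSSZ, Z))
  →1  mul(SSSZ, add(SSSZ, Z))
  →2  add(add(SSSZ, Z), mul(SSZ, add(SSSZ, Z)))
  →3  add(S(add(SSZ, Z)), mul(SSZ, add(SSSZ, Z)))
  →4  S(add(add(SSZ, Z), mul(SSZ, add(SSSZ, Z))))
  →5  S(add(S(add(SZ, Z)), mul(SSZ, add(SSSZ, Z))))
  →6  S(S(add(add(SZ, Z), mul(SSZ, add(SSSZ, Z)))))
  →7  S(S(add(S(add(Z, Z)), mul(SSZ, add(SSSZ, Z)))))
  →8  S(S(S(add(add(Z, Z), mul(SSZ, add(SSSZ, Z))))))
  →9  S(S(S(add(Z, mul(SSZ, add(SSSZ, Z))))))
  →10  S(S(S(mul(SSZ, add(SSSZ, Z)))))
  →11  S(S(S(add(add(SSSZ, Z), mul(SZ, add(SSSZ, Z))))))
  →12  S(S(S(add(S(add(SSZ, Z)), mul(SZ, add(SSSZ, Z))))))
  →13  S(S(S(S(add(add(SSZ, Z), mul(SZ, add(SSSZ, Z)))))))
  →14  S(S(S(S(add(S(add(SZ, Z)), mul(SZ, add(SSSZ, Z)))))))
  →15  S(S(S(S(S(add(add(SZ, Z), mul(SZ, add(SSSZ, Z))))))))
  →16  S(S(S(S(S(add(S(add(Z, Z)), mul(SZ, add(SSSZ, Z))))))))
  →17  S(S(S(S(S(S(add(add(Z, Z), mul(SZ, add(SSSZ, Z)))))))))
  →18  S(S(S(S(S(S(add(Z, mul(SZ, add(SSSZ, Z)))))))))
  →19  S(S(S(S(S(S(mul(SZ, add(SSSZ, Z))))))))
  →20  S(S(S(S(S(S(add(add(SSSZ, Z), mul(Z, add(SSSZ, Z)))))))))
  →21  S(S(S(S(S(S(add(S(add(SSZ, Z)), mul(Z, add(SSSZ, Z)))))))))
  →22  S(S(S(S(S(S(S(add(add(SSZ, Z), mul(Z, add(SSSZ, Z))))))))))
  →23  S(S(S(S(S(S(S(add(S(add(SZ, Z)), mul(Z, add(SSSZ, Z))))))))))
  →24  S(S(S(S(S(S(S(S(add(add(SZ, Z), mul(Z, add(SSSZ, Z)))))))))))
  →25  S(S(S(S(S(S(S(S(add(S(add(Z, Z)), mul(Z, add(SSSZ, Z)))))))))))
  →26  S(S(S(S(S(S(S(S(S(add(add(Z, Z), mul(Z, add(SSSZ, Z))))))))))))
  →27  S(S(S(S(S(S(S(S(S(add(Z, mul(Z, add(SSSZ, Z))))))))))))
  →28  S(S(S(S(S(S(S(S(S(mul(Z, add(SSSZ, Z)))))))))))
  →29  S^9(Z)

Term B:
  start: mul(mul(SZ, SZ), add(mul(Z, Z), mul(SSSZ, SSSZ)))
  →1  mul(add(SZ, mul(Z, SZ)), add(mul(Z, Z), mul(SSSZ, SSSZ)))
  →2  mul(S(add(Z, mul(Z, SZ))), add(mul(Z, Z), mul(SSSZ, SSSZ)))
  →3  add(add(mul(Z, Z), mul(SSSZ, SSSZ)), mul(add(Z, mul(Z, SZ)), add(mul(Z, Z), mul(SSSZ, SSSZ))))
  →4  add(add(Z, mul(SSSZ, SSSZ)), mul(add(Z, mul(Z, SZ)), add(mul(Z, Z), mul(SSSZ, SSSZ))))
  →5  add(mul(SSSZ, SSSZ), mul(add(Z, mul(Z, SZ)), add(mul(Z, Z), mul(SSSZ, SSSZ))))
  →6  add(add(SSSZ, mul(SSZ, SSSZ)), mul(add(Z, mul(Z, SZ)), add(mul(Z, Z), mul(SSSZ, SSSZ))))
  →7  add(S(add(SSZ, mul(SSZ, SSSZ))), mul(add(Z, mul(Z, SZ)), add(mul(Z, Z), mul(SSSZ, SSSZ))))
  →8  S(add(add(SSZ, mul(SSZ, SSSZ)), mul(add(Z, mul(Z, SZ)), add(mul(Z, Z), mul(SSSZ, SSSZ)))))
  →9  S(add(S(add(SZ, mul(SSZ, SSSZ))), mul(add(Z, mul(Z, SZ)), add(mul(Z, Z), mul(SSSZ, SSSZ)))))
  →10  S(S(add(add(SZ, mul(SSZ, SSSZ)), mul(add(Z, mul(Z, SZ)), add(mul(Z, Z), mul(SSSZ, SSSZ))))))
  →11  S(S(add(S(add(Z, mul(SSZ, SSSZ))), mul(add(Z, mul(Z, SZ)), add(mul(Z, Z), mul(SSSZ, SSSZ))))))
  →12  S(S(S(add(add(Z, mul(SSZ, SSSZ)), mul(add(Z, mul(Z, SZ)), add(mul(Z, Z), mul(SSSZ, SSSZ)))))))
  →13  S(S(S(add(mul(SSZ, SSSZ), mul(add(Z, mul(Z, SZ)), add(mul(Z, Z), mul(SSSZ, SSSZ)))))))
  →14  S(S(S(add(add(SSSZ, mul(SZ, SSSZ)), mul(add(Z, mul(Z, SZ)), add(mul(Z, Z), mul(SSSZ, SSSZ)))))))
  →15  S(S(S(add(S(add(SSZ, mul(SZ, SSSZ))), mul(add(Z, mul(Z, SZ)), add(mul(Z, Z), mul(SSSZ, SSSZ)))))))
  →16  S(S(S(S(add(add(SSZ, mul(SZ, SSSZ)), mul(add(Z, mul(Z, SZ)), add(mul(Z, Z), mul(SSSZ, SSSZ))))))))
  →17  S(S(S(S(add(S(add(SZ, mul(SZ, SSSZ))), mul(add(Z, mul(Z, SZ)), add(mul(Z, Z), mul(SSSZ, SSSZ))))))))
  →18  S(S(S(S(S(add(add(SZ, mul(SZ, SSSZ)), mul(add(Z, mul(Z, SZ)), add(mul(Z, Z), mul(SSSZ, SSSZ)))))))))
  →19  S(S(S(S(S(add(S(add(Z, mul(SZ, SSSZ))), mul(add(Z, mul(Z, SZ)), add(mul(Z, Z), mul(SSSZ, SSSZ)))))))))
  →20  S(S(S(S(S(S(add(add(Z, mul(SZ, SSSZ)), mul(add(Z, mul(Z, SZ)), add(mul(Z, Z), mul(SSSZ, SSSZ))))))))))
  →21  S(S(S(S(S(S(add(mul(SZ, SSSZ), mul(add(Z, mul(Z, SZ)), add(mul(Z, Z), mul(SSSZ, SSSZ))))))))))
  →22  S(S(S(S(S(S(add(add(SSSZ, mul(Z, SSSZ)), mul(add(Z, mul(Z, SZ)), add(mul(Z, Z), mul(SSSZ, SSSZ))))))))))
  →23  S(S(S(S(S(S(add(S(add(SSZ, mul(Z, SSSZ))), mul(add(Z, mul(Z, SZ)), add(mul(Z, Z), mul(SSSZ, SSSZ))))))))))
  →24  S(S(S(S(S(S(S(add(add(SSZ, mul(Z, SSSZ)), mul(add(Z, mul(Z, SZ)), add(mul(Z, Z), mul(SSSZ, SSSZ)))))))))))
  →25  S(S(S(S(S(S(S(add(S(add(SZ, mul(Z, SSSZ))), mul(add(Z, mul(Z, SZ)), add(mul(Z, Z), mul(SSSZ, SSSZ)))))))))))
  →26  S(S(S(S(S(S(S(S(add(add(SZ, mul(Z, SSSZ)), mul(add(Z, mul(Z, SZ)), add(mul(Z, Z), mul(SSSZ, SSSZ))))))))))))
  →27  S(S(S(S(S(S(S(S(add(S(add(Z, mul(Z, SSSZ))), mul(add(Z, mul(Z, SZ)), add(mul(Z, Z), mul(SSSZ, SSSZ))))))))))))
  →28  S(S(S(S(S(S(S(S(S(add(add(Z, mul(Z, SSSZ)), mul(add(Z, mul(Z, SZ)), add(mul(Z, Z), mul(SSSZ, SSSZ)))))))))))))
  →29  S(S(S(S(S(S(S(S(S(add(mul(Z, SSSZ), mul(add(Z, mul(Z, SZ)), add(mul(Z, Z), mul(SSSZ, SSSZ)))))))))))))
  →30  S(S(S(S(S(S(S(S(S(add(Z, mul(add(Z, mul(Z, SZ)), add(mul(Z, Z), mul(SSSZ, SSSZ)))))))))))))
  →31  S(S(S(S(S(S(S(S(S(mul(add(Z, mul(Z, SZ)), add(mul(Z, Z), mul(SSSZ, SSSZ))))))))))))
  →32  S(S(S(S(S(S(S(S(S(mul(mul(Z, SZ), add(mul(Z, Z), mul(SSSZ, SSSZ))))))))))))
  →33  S(S(S(S(S(S(S(S(S(mul(Z, add(mul(Z, Z), mul(SSSZ, SSSZ))))))))))))
  →34  S^9(Z)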